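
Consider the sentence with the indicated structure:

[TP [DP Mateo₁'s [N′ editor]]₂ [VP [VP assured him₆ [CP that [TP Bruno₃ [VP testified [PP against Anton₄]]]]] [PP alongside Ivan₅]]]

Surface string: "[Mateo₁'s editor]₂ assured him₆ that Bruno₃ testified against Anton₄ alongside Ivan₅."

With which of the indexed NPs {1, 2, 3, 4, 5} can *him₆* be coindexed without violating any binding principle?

{1, 5}

*him* is a pronoun, so Principle B applies: it must be free in its binding domain.
Binding domain of *him₆*: the matrix TP, whose subject is [Mateo₁'s editor]₂.
*Mateo₁* and the pronoun do not c-command one another → neither Principle B nor Principle C is at stake; coindexation permitted.
*[Mateo₁'s editor]₂* c-commands the pronoun within its binding domain → coindexation would violate Principle B.
*Bruno₃*: the pronoun c-commands this R-expression → coindexation would violate Principle C on *Bruno₃*.
*Anton₄*: the pronoun c-commands this R-expression → coindexation would violate Principle C on *Anton₄*.
*Ivan₅* and the pronoun do not c-command one another → neither Principle B nor Principle C is at stake; coindexation permitted.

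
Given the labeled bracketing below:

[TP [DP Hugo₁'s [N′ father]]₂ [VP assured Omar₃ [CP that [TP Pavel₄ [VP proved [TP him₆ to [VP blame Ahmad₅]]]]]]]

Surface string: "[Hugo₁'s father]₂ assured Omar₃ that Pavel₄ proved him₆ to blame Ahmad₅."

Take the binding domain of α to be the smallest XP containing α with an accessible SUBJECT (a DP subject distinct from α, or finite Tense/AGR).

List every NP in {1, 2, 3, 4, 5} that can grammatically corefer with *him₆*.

*him* is a pronoun, so Principle B applies: it must be free in its binding domain.
Binding domain of *him₆*: the embedded TP, whose subject is Pavel₄.
*Hugo₁* and the pronoun do not c-command one another → neither Principle B nor Principle C is at stake; coindexation permitted.
*[Hugo₁'s father]₂* c-commands the pronoun but from outside its binding domain, and is not c-commanded by it → coindexation permitted.
*Omar₃* c-commands the pronoun but from outside its binding domain, and is not c-commanded by it → coindexation permitted.
*Pavel₄* c-commands the pronoun within its binding domain → coindexation would violate Principle B.
*Ahmad₅*: the pronoun c-commands this R-expression → coindexation would violate Principle C on *Ahmad₅*.

{1, 2, 3}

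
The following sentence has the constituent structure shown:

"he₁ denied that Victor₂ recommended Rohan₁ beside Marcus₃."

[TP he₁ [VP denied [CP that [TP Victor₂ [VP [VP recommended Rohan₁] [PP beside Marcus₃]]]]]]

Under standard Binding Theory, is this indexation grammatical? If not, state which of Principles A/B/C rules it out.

Principle C

The two coindexed NPs are *he₁* and *Rohan₁*.
*Rohan₁* is an R-expression. Principle C requires it to be free everywhere.
*he₁* c-commands it and carries the same index.
The R-expression is bound → Principle C violation.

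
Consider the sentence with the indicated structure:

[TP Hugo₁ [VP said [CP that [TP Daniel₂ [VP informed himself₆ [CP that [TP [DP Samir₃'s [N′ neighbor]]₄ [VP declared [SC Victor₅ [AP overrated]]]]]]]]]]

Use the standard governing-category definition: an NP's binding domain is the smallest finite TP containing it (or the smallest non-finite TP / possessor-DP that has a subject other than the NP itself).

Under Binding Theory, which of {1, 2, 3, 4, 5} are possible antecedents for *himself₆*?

*himself* is an anaphor, so Principle A applies: it must be bound in its binding domain.
Binding domain of *himself₆*: the embedded TP, whose subject is Daniel₂.
*Hugo₁* c-commands the anaphor but is outside its binding domain → cannot satisfy Principle A.
*Daniel₂* c-commands the anaphor within its binding domain → licit binder.
*Samir₃* does not c-command the anaphor → cannot bind it.
*[Samir₃'s neighbor]₄* does not c-command the anaphor → cannot bind it.
*Victor₅* does not c-command the anaphor → cannot bind it.

{2}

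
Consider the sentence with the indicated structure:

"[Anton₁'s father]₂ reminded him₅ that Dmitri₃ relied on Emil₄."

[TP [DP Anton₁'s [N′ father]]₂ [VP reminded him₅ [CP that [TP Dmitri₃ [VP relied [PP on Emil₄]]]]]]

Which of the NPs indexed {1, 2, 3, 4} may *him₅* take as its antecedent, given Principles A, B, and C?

*him* is a pronoun, so Principle B applies: it must be free in its binding domain.
Binding domain of *him₅*: the matrix TP, whose subject is [Anton₁'s father]₂.
*Anton₁* and the pronoun do not c-command one another → neither Principle B nor Principle C is at stake; coindexation permitted.
*[Anton₁'s father]₂* c-commands the pronoun within its binding domain → coindexation would violate Principle B.
*Dmitri₃*: the pronoun c-commands this R-expression → coindexation would violate Principle C on *Dmitri₃*.
*Emil₄*: the pronoun c-commands this R-expression → coindexation would violate Principle C on *Emil₄*.

{1}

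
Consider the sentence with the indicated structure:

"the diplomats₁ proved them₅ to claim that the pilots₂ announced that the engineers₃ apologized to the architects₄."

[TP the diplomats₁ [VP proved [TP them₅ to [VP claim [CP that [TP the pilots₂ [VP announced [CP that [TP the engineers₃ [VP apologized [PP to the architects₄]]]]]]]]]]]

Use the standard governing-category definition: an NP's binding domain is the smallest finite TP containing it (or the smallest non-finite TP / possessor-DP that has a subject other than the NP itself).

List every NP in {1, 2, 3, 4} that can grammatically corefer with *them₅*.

none

*them* is a pronoun, so Principle B applies: it must be free in its binding domain.
Binding domain of *them₅*: the matrix TP, whose subject is the diplomats₁.
*the diplomats₁* c-commands the pronoun within its binding domain → coindexation would violate Principle B.
*the pilots₂*: the pronoun c-commands this R-expression → coindexation would violate Principle C on *the pilots₂*.
*the engineers₃*: the pronoun c-commands this R-expression → coindexation would violate Principle C on *the engineers₃*.
*the architects₄*: the pronoun c-commands this R-expression → coindexation would violate Principle C on *the architects₄*.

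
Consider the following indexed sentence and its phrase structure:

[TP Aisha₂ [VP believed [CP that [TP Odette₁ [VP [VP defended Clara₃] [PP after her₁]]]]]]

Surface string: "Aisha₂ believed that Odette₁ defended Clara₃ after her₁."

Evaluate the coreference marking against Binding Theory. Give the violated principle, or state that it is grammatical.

The two coindexed NPs are *Odette₁* and *her₁*.
*her₁* is a pronoun. Its binding domain is the embedded TP, whose subject is Odette₁.
*Odette₁* c-commands it within that domain and carries the same index.
The pronoun is locally bound → Principle B violation.

Principle B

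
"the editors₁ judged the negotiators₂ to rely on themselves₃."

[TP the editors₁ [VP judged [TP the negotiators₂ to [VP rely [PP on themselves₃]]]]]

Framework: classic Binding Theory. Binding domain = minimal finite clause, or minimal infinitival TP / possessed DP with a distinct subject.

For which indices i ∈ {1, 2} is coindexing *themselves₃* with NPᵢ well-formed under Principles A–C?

{2}

*themselves* is an anaphor, so Principle A applies: it must be bound in its binding domain.
Binding domain of *themselves₃*: the embedded TP, whose subject is the negotiators₂.
*the editors₁* c-commands the anaphor but is outside its binding domain → cannot satisfy Principle A.
*the negotiators₂* c-commands the anaphor within its binding domain → licit binder.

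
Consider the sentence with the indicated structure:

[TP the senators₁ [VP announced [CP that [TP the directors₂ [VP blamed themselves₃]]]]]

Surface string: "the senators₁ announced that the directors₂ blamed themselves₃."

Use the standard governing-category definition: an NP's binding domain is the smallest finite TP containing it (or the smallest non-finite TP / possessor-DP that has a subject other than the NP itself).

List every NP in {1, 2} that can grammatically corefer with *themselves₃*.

*themselves* is an anaphor, so Principle A applies: it must be bound in its binding domain.
Binding domain of *themselves₃*: the embedded TP, whose subject is the directors₂.
*the senators₁* c-commands the anaphor but is outside its binding domain → cannot satisfy Principle A.
*the directors₂* c-commands the anaphor within its binding domain → licit binder.

{2}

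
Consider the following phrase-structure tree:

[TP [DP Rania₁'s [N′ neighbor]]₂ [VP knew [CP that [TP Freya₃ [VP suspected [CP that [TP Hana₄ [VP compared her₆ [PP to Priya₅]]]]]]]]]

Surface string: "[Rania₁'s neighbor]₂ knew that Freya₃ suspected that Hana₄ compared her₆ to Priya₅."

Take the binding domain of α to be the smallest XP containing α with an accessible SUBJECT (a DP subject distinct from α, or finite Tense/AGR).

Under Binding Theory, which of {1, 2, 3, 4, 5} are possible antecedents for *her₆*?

{1, 2, 3}

*her* is a pronoun, so Principle B applies: it must be free in its binding domain.
Binding domain of *her₆*: the embedded TP, whose subject is Hana₄.
*Rania₁* and the pronoun do not c-command one another → neither Principle B nor Principle C is at stake; coindexation permitted.
*[Rania₁'s neighbor]₂* c-commands the pronoun but from outside its binding domain, and is not c-commanded by it → coindexation permitted.
*Freya₃* c-commands the pronoun but from outside its binding domain, and is not c-commanded by it → coindexation permitted.
*Hana₄* c-commands the pronoun within its binding domain → coindexation would violate Principle B.
*Priya₅*: the pronoun c-commands this R-expression → coindexation would violate Principle C on *Priya₅*.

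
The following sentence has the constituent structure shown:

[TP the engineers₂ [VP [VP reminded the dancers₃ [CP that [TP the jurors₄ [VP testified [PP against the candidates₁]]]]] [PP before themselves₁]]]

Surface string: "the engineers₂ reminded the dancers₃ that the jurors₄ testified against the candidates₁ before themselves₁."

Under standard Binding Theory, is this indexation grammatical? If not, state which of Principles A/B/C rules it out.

Principle A

The two coindexed NPs are *the candidates₁* and *themselves₁*.
*themselves₁* is an anaphor. Principle A requires it to be bound within its binding domain — the matrix TP, whose subject is the engineers₂.
Within that domain it is c-commanded by *the engineers₂*, which does not share its index.
*the candidates₁* does not c-command the anaphor at all.
The anaphor is unbound in its domain → Principle A violation.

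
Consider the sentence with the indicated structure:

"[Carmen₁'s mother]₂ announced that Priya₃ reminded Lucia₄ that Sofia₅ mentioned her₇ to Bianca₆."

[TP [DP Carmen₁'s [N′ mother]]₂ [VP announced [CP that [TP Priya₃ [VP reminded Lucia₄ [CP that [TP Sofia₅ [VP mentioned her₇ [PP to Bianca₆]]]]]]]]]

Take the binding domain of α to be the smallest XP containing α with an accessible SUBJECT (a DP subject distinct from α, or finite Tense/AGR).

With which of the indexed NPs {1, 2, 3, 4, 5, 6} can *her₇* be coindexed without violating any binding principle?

{1, 2, 3, 4}

*her* is a pronoun, so Principle B applies: it must be free in its binding domain.
Binding domain of *her₇*: the embedded TP, whose subject is Sofia₅.
*Carmen₁* and the pronoun do not c-command one another → neither Principle B nor Principle C is at stake; coindexation permitted.
*[Carmen₁'s mother]₂* c-commands the pronoun but from outside its binding domain, and is not c-commanded by it → coindexation permitted.
*Priya₃* c-commands the pronoun but from outside its binding domain, and is not c-commanded by it → coindexation permitted.
*Lucia₄* c-commands the pronoun but from outside its binding domain, and is not c-commanded by it → coindexation permitted.
*Sofia₅* c-commands the pronoun within its binding domain → coindexation would violate Principle B.
*Bianca₆*: the pronoun c-commands this R-expression → coindexation would violate Principle C on *Bianca₆*.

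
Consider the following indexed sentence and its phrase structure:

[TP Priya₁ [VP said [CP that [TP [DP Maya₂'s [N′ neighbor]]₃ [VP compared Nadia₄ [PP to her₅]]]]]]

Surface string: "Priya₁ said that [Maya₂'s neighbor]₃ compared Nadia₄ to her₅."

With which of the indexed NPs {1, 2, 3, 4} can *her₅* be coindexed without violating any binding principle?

{1, 2}

*her* is a pronoun, so Principle B applies: it must be free in its binding domain.
Binding domain of *her₅*: the embedded TP, whose subject is [Maya₂'s neighbor]₃.
*Priya₁* c-commands the pronoun but from outside its binding domain, and is not c-commanded by it → coindexation permitted.
*Maya₂* and the pronoun do not c-command one another → neither Principle B nor Principle C is at stake; coindexation permitted.
*[Maya₂'s neighbor]₃* c-commands the pronoun within its binding domain → coindexation would violate Principle B.
*Nadia₄* c-commands the pronoun within its binding domain → coindexation would violate Principle B.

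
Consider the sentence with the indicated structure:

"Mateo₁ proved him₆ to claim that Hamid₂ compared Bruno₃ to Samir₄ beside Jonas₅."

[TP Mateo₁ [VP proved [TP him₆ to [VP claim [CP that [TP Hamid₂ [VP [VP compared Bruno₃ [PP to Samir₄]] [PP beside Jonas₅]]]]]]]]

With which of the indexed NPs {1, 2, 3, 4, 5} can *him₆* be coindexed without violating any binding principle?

*him* is a pronoun, so Principle B applies: it must be free in its binding domain.
Binding domain of *him₆*: the matrix TP, whose subject is Mateo₁.
*Mateo₁* c-commands the pronoun within its binding domain → coindexation would violate Principle B.
*Hamid₂*: the pronoun c-commands this R-expression → coindexation would violate Principle C on *Hamid₂*.
*Bruno₃*: the pronoun c-commands this R-expression → coindexation would violate Principle C on *Bruno₃*.
*Samir₄*: the pronoun c-commands this R-expression → coindexation would violate Principle C on *Samir₄*.
*Jonas₅*: the pronoun c-commands this R-expression → coindexation would violate Principle C on *Jonas₅*.

none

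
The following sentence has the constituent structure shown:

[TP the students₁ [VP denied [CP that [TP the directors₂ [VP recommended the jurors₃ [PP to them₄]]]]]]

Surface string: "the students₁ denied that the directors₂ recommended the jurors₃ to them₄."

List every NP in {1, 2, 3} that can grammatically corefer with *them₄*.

{1}

*them* is a pronoun, so Principle B applies: it must be free in its binding domain.
Binding domain of *them₄*: the embedded TP, whose subject is the directors₂.
*the students₁* c-commands the pronoun but from outside its binding domain, and is not c-commanded by it → coindexation permitted.
*the directors₂* c-commands the pronoun within its binding domain → coindexation would violate Principle B.
*the jurors₃* c-commands the pronoun within its binding domain → coindexation would violate Principle B.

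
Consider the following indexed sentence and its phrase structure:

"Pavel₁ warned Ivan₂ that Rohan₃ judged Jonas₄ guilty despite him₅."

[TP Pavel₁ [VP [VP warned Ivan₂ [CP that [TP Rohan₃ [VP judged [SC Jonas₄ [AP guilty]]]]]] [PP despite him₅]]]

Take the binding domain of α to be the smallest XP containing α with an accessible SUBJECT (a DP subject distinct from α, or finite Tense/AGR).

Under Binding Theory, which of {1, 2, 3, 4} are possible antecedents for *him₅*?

{2, 3, 4}

*him* is a pronoun, so Principle B applies: it must be free in its binding domain.
Binding domain of *him₅*: the matrix TP, whose subject is Pavel₁.
*Pavel₁* c-commands the pronoun within its binding domain → coindexation would violate Principle B.
*Ivan₂* and the pronoun do not c-command one another → neither Principle B nor Principle C is at stake; coindexation permitted.
*Rohan₃* and the pronoun do not c-command one another → neither Principle B nor Principle C is at stake; coindexation permitted.
*Jonas₄* and the pronoun do not c-command one another → neither Principle B nor Principle C is at stake; coindexation permitted.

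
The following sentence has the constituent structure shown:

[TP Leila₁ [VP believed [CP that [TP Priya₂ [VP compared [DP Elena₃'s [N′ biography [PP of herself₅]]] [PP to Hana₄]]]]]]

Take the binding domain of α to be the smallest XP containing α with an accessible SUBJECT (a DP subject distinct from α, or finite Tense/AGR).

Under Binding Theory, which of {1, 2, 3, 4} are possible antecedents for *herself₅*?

{3}

*herself* is an anaphor, so Principle A applies: it must be bound in its binding domain.
Binding domain of *herself₅*: the possessed DP, whose subject is Elena₃.
*Leila₁* c-commands the anaphor but is outside its binding domain → cannot satisfy Principle A.
*Priya₂* c-commands the anaphor but is outside its binding domain → cannot satisfy Principle A.
*Elena₃* c-commands the anaphor within its binding domain → licit binder.
*Hana₄* does not c-command the anaphor → cannot bind it.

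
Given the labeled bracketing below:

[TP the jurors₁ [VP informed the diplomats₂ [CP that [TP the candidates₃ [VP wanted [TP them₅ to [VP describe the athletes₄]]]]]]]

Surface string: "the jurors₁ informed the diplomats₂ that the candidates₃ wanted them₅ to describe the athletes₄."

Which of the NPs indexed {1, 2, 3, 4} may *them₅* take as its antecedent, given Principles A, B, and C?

{1, 2}

*them* is a pronoun, so Principle B applies: it must be free in its binding domain.
Binding domain of *them₅*: the embedded TP, whose subject is the candidates₃.
*the jurors₁* c-commands the pronoun but from outside its binding domain, and is not c-commanded by it → coindexation permitted.
*the diplomats₂* c-commands the pronoun but from outside its binding domain, and is not c-commanded by it → coindexation permitted.
*the candidates₃* c-commands the pronoun within its binding domain → coindexation would violate Principle B.
*the athletes₄*: the pronoun c-commands this R-expression → coindexation would violate Principle C on *the athletes₄*.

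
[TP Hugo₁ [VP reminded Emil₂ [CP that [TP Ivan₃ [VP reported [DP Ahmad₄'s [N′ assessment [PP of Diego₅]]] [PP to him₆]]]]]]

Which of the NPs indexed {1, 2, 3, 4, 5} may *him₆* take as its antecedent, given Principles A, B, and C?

{1, 2, 4, 5}

*him* is a pronoun, so Principle B applies: it must be free in its binding domain.
Binding domain of *him₆*: the embedded TP, whose subject is Ivan₃.
*Hugo₁* c-commands the pronoun but from outside its binding domain, and is not c-commanded by it → coindexation permitted.
*Emil₂* c-commands the pronoun but from outside its binding domain, and is not c-commanded by it → coindexation permitted.
*Ivan₃* c-commands the pronoun within its binding domain → coindexation would violate Principle B.
*Ahmad₄* and the pronoun do not c-command one another → neither Principle B nor Principle C is at stake; coindexation permitted.
*Diego₅* and the pronoun do not c-command one another → neither Principle B nor Principle C is at stake; coindexation permitted.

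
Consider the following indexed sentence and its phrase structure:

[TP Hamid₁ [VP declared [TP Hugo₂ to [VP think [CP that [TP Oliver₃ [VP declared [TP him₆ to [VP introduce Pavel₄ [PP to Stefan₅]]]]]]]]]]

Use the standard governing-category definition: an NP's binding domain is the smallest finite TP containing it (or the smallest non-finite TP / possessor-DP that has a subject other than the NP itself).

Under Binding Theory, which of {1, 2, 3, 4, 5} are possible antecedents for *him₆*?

*him* is a pronoun, so Principle B applies: it must be free in its binding domain.
Binding domain of *him₆*: the embedded TP, whose subject is Oliver₃.
*Hamid₁* c-commands the pronoun but from outside its binding domain, and is not c-commanded by it → coindexation permitted.
*Hugo₂* c-commands the pronoun but from outside its binding domain, and is not c-commanded by it → coindexation permitted.
*Oliver₃* c-commands the pronoun within its binding domain → coindexation would violate Principle B.
*Pavel₄*: the pronoun c-commands this R-expression → coindexation would violate Principle C on *Pavel₄*.
*Stefan₅*: the pronoun c-commands this R-expression → coindexation would violate Principle C on *Stefan₅*.

{1, 2}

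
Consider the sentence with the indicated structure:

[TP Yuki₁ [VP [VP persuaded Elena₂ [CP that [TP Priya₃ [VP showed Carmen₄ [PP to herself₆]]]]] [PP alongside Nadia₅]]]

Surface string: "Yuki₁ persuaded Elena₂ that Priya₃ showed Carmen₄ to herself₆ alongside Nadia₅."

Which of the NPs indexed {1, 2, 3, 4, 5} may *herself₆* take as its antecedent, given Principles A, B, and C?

{3, 4}

*herself* is an anaphor, so Principle A applies: it must be bound in its binding domain.
Binding domain of *herself₆*: the embedded TP, whose subject is Priya₃.
*Yuki₁* c-commands the anaphor but is outside its binding domain → cannot satisfy Principle A.
*Elena₂* c-commands the anaphor but is outside its binding domain → cannot satisfy Principle A.
*Priya₃* c-commands the anaphor within its binding domain → licit binder.
*Carmen₄* c-commands the anaphor within its binding domain → licit binder.
*Nadia₅* does not c-command the anaphor → cannot bind it.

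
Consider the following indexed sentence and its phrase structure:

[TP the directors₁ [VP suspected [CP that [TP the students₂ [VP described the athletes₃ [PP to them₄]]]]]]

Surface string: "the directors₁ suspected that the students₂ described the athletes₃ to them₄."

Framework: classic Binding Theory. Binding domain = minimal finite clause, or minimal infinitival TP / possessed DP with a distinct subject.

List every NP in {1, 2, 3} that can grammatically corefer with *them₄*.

{1}

*them* is a pronoun, so Principle B applies: it must be free in its binding domain.
Binding domain of *them₄*: the embedded TP, whose subject is the students₂.
*the directors₁* c-commands the pronoun but from outside its binding domain, and is not c-commanded by it → coindexation permitted.
*the students₂* c-commands the pronoun within its binding domain → coindexation would violate Principle B.
*the athletes₃* c-commands the pronoun within its binding domain → coindexation would violate Principle B.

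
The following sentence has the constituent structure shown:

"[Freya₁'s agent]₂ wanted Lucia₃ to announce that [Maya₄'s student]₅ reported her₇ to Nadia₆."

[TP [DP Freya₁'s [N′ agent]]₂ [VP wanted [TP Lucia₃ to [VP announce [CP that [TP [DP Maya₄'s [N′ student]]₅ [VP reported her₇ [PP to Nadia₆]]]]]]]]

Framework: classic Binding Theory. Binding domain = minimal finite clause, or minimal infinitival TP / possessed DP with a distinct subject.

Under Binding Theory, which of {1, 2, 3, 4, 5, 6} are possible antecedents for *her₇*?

*her* is a pronoun, so Principle B applies: it must be free in its binding domain.
Binding domain of *her₇*: the embedded TP, whose subject is [Maya₄'s student]₅.
*Freya₁* and the pronoun do not c-command one another → neither Principle B nor Principle C is at stake; coindexation permitted.
*[Freya₁'s agent]₂* c-commands the pronoun but from outside its binding domain, and is not c-commanded by it → coindexation permitted.
*Lucia₃* c-commands the pronoun but from outside its binding domain, and is not c-commanded by it → coindexation permitted.
*Maya₄* and the pronoun do not c-command one another → neither Principle B nor Principle C is at stake; coindexation permitted.
*[Maya₄'s student]₅* c-commands the pronoun within its binding domain → coindexation would violate Principle B.
*Nadia₆*: the pronoun c-commands this R-expression → coindexation would violate Principle C on *Nadia₆*.

{1, 2, 3, 4}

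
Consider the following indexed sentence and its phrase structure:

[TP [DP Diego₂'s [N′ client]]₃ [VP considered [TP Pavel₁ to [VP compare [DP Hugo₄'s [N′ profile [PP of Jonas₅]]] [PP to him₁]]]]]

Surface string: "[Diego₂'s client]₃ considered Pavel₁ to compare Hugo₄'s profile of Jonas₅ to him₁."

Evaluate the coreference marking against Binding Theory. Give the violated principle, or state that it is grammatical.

Principle B

The two coindexed NPs are *Pavel₁* and *him₁*.
*him₁* is a pronoun. Its binding domain is the embedded TP, whose subject is Pavel₁.
*Pavel₁* c-commands it within that domain and carries the same index.
The pronoun is locally bound → Principle B violation.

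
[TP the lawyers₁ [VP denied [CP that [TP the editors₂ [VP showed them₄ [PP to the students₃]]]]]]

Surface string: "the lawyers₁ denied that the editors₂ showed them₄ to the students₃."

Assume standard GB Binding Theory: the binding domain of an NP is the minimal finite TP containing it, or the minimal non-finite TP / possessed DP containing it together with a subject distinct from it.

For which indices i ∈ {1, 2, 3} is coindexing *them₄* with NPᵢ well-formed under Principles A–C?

{1}

*them* is a pronoun, so Principle B applies: it must be free in its binding domain.
Binding domain of *them₄*: the embedded TP, whose subject is the editors₂.
*the lawyers₁* c-commands the pronoun but from outside its binding domain, and is not c-commanded by it → coindexation permitted.
*the editors₂* c-commands the pronoun within its binding domain → coindexation would violate Principle B.
*the students₃*: the pronoun c-commands this R-expression → coindexation would violate Principle C on *the students₃*.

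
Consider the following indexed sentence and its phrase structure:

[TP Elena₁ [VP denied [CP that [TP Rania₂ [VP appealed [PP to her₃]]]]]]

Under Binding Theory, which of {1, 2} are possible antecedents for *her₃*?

{1}

*her* is a pronoun, so Principle B applies: it must be free in its binding domain.
Binding domain of *her₃*: the embedded TP, whose subject is Rania₂.
*Elena₁* c-commands the pronoun but from outside its binding domain, and is not c-commanded by it → coindexation permitted.
*Rania₂* c-commands the pronoun within its binding domain → coindexation would violate Principle B.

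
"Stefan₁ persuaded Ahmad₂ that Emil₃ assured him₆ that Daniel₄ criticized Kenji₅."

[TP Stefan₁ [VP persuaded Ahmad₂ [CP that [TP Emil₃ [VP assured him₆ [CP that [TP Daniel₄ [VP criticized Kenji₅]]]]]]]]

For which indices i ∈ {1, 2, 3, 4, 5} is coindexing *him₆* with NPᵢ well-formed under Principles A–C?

*him* is a pronoun, so Principle B applies: it must be free in its binding domain.
Binding domain of *him₆*: the embedded TP, whose subject is Emil₃.
*Stefan₁* c-commands the pronoun but from outside its binding domain, and is not c-commanded by it → coindexation permitted.
*Ahmad₂* c-commands the pronoun but from outside its binding domain, and is not c-commanded by it → coindexation permitted.
*Emil₃* c-commands the pronoun within its binding domain → coindexation would violate Principle B.
*Daniel₄*: the pronoun c-commands this R-expression → coindexation would violate Principle C on *Daniel₄*.
*Kenji₅*: the pronoun c-commands this R-expression → coindexation would violate Principle C on *Kenji₅*.

{1, 2}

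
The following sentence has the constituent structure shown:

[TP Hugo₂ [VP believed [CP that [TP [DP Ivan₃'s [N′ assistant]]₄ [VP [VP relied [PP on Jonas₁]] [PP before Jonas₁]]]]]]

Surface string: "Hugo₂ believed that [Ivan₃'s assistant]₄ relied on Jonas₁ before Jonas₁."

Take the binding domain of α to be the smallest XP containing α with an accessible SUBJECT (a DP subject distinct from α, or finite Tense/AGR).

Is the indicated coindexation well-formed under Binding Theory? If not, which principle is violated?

The two coindexed NPs are *Jonas₁* and *Jonas₁*.
*Jonas₁* is an R-expression; no coindexed NP c-commands it, so Principle C holds.
*Jonas₁* is an R-expression; *Jonas₁* does not c-command it, and no other NP shares its index, so Principle C is satisfied.
All principles are respected.

grammatical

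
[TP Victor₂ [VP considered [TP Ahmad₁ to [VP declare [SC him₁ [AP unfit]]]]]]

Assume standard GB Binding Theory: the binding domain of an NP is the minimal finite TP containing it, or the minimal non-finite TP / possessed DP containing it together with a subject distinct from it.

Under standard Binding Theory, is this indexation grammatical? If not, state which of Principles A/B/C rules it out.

Principle B

The two coindexed NPs are *Ahmad₁* and *him₁*.
*him₁* is a pronoun. Its binding domain is the embedded TP, whose subject is Ahmad₁.
*Ahmad₁* c-commands it within that domain and carries the same index.
The pronoun is locally bound → Principle B violation.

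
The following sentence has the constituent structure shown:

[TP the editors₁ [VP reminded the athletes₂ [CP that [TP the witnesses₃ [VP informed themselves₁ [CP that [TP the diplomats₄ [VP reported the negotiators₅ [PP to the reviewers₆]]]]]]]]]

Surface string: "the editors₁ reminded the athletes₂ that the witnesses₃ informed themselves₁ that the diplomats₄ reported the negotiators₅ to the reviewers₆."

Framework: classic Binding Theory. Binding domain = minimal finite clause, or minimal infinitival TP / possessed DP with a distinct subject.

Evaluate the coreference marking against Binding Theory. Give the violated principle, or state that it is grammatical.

The two coindexed NPs are *the editors₁* and *themselves₁*.
*themselves₁* is an anaphor. Principle A requires it to be bound within its binding domain — the embedded TP, whose subject is the witnesses₃.
Within that domain it is c-commanded by *the witnesses₃*, which does not share its index.
*the editors₁* does c-command the anaphor, but from outside its binding domain.
The anaphor is unbound in its domain → Principle A violation.

Principle A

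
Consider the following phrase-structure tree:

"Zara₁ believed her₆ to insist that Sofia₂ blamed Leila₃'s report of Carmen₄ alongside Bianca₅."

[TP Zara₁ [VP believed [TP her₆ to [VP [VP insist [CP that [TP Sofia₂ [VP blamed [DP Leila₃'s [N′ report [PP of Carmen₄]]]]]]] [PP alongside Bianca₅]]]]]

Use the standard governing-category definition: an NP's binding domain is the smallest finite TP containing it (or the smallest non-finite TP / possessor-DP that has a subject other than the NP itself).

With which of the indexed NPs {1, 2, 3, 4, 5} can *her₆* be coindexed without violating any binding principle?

none

*her* is a pronoun, so Principle B applies: it must be free in its binding domain.
Binding domain of *her₆*: the matrix TP, whose subject is Zara₁.
*Zara₁* c-commands the pronoun within its binding domain → coindexation would violate Principle B.
*Sofia₂*: the pronoun c-commands this R-expression → coindexation would violate Principle C on *Sofia₂*.
*Leila₃*: the pronoun c-commands this R-expression → coindexation would violate Principle C on *Leila₃*.
*Carmen₄*: the pronoun c-commands this R-expression → coindexation would violate Principle C on *Carmen₄*.
*Bianca₅*: the pronoun c-commands this R-expression → coindexation would violate Principle C on *Bianca₅*.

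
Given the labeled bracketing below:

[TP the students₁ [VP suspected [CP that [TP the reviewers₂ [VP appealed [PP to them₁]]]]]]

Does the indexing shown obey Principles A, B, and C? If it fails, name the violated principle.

grammatical

The two coindexed NPs are *the students₁* and *them₁*.
*them₁* is a pronoun; its binding domain is the embedded TP, whose subject is the reviewers₂. Within that domain it is c-commanded only by *the reviewers₂*, which carries a different index — the pronoun is free locally, so Principle B holds.
*the students₁* is an R-expression; *them₁* does not c-command it, and no other NP shares its index, so Principle C is satisfied.
All principles are respected.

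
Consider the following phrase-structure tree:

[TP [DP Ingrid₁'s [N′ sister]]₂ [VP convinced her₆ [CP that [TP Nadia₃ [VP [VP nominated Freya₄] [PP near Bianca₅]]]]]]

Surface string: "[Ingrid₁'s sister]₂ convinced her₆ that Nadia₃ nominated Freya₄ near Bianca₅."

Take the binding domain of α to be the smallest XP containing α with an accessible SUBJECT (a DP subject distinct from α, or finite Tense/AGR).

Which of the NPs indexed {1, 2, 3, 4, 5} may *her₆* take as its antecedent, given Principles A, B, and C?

*her* is a pronoun, so Principle B applies: it must be free in its binding domain.
Binding domain of *her₆*: the matrix TP, whose subject is [Ingrid₁'s sister]₂.
*Ingrid₁* and the pronoun do not c-command one another → neither Principle B nor Principle C is at stake; coindexation permitted.
*[Ingrid₁'s sister]₂* c-commands the pronoun within its binding domain → coindexation would violate Principle B.
*Nadia₃*: the pronoun c-commands this R-expression → coindexation would violate Principle C on *Nadia₃*.
*Freya₄*: the pronoun c-commands this R-expression → coindexation would violate Principle C on *Freya₄*.
*Bianca₅*: the pronoun c-commands this R-expression → coindexation would violate Principle C on *Bianca₅*.

{1}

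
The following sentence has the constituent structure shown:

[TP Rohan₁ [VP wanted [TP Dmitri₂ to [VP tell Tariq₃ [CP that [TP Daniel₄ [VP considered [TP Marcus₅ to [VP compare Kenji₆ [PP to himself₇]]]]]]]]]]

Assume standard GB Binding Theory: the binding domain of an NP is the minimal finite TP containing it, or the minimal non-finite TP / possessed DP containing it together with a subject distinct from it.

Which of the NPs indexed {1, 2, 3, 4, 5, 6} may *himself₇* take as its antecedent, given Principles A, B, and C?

{5, 6}

*himself* is an anaphor, so Principle A applies: it must be bound in its binding domain.
Binding domain of *himself₇*: the embedded TP, whose subject is Marcus₅.
*Rohan₁* c-commands the anaphor but is outside its binding domain → cannot satisfy Principle A.
*Dmitri₂* c-commands the anaphor but is outside its binding domain → cannot satisfy Principle A.
*Tariq₃* c-commands the anaphor but is outside its binding domain → cannot satisfy Principle A.
*Daniel₄* c-commands the anaphor but is outside its binding domain → cannot satisfy Principle A.
*Marcus₅* c-commands the anaphor within its binding domain → licit binder.
*Kenji₆* c-commands the anaphor within its binding domain → licit binder.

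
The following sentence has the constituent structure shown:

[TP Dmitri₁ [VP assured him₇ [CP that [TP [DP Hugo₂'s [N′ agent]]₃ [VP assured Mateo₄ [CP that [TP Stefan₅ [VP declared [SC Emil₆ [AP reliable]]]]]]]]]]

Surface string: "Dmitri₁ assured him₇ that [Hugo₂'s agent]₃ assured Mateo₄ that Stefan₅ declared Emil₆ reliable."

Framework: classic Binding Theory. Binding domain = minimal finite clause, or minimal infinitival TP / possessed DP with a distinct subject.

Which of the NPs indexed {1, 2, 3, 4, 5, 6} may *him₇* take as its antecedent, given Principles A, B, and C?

*him* is a pronoun, so Principle B applies: it must be free in its binding domain.
Binding domain of *him₇*: the matrix TP, whose subject is Dmitri₁.
*Dmitri₁* c-commands the pronoun within its binding domain → coindexation would violate Principle B.
*Hugo₂*: the pronoun c-commands this R-expression → coindexation would violate Principle C on *Hugo₂*.
*[Hugo₂'s agent]₃*: the pronoun c-commands this R-expression → coindexation would violate Principle C on *[Hugo₂'s agent]₃*.
*Mateo₄*: the pronoun c-commands this R-expression → coindexation would violate Principle C on *Mateo₄*.
*Stefan₅*: the pronoun c-commands this R-expression → coindexation would violate Principle C on *Stefan₅*.
*Emil₆*: the pronoun c-commands this R-expression → coindexation would violate Principle C on *Emil₆*.

none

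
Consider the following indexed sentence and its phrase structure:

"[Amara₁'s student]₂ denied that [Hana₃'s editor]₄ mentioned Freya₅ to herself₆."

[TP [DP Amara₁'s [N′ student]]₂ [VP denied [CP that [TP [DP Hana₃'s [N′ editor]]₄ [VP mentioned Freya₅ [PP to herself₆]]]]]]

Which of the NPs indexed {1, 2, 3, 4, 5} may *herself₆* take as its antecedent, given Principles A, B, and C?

*herself* is an anaphor, so Principle A applies: it must be bound in its binding domain.
Binding domain of *herself₆*: the embedded TP, whose subject is [Hana₃'s editor]₄.
*Amara₁* does not c-command the anaphor → cannot bind it.
*[Amara₁'s student]₂* c-commands the anaphor but is outside its binding domain → cannot satisfy Principle A.
*Hana₃* does not c-command the anaphor → cannot bind it.
*[Hana₃'s editor]₄* c-commands the anaphor within its binding domain → licit binder.
*Freya₅* c-commands the anaphor within its binding domain → licit binder.

{4, 5}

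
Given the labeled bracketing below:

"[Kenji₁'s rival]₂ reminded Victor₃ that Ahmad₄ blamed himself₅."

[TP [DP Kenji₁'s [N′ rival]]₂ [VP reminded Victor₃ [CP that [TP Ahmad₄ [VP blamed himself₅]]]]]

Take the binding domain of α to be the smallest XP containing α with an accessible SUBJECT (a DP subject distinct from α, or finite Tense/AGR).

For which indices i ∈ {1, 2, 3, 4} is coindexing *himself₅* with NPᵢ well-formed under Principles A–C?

{4}

*himself* is an anaphor, so Principle A applies: it must be bound in its binding domain.
Binding domain of *himself₅*: the embedded TP, whose subject is Ahmad₄.
*Kenji₁* does not c-command the anaphor → cannot bind it.
*[Kenji₁'s rival]₂* c-commands the anaphor but is outside its binding domain → cannot satisfy Principle A.
*Victor₃* c-commands the anaphor but is outside its binding domain → cannot satisfy Principle A.
*Ahmad₄* c-commands the anaphor within its binding domain → licit binder.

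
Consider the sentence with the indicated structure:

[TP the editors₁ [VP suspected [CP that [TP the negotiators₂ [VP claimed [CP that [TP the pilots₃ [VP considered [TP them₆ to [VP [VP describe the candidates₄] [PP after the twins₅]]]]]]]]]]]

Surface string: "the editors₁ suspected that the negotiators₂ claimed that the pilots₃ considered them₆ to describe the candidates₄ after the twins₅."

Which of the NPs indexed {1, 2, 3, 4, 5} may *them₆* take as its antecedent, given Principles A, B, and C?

{1, 2}

*them* is a pronoun, so Principle B applies: it must be free in its binding domain.
Binding domain of *them₆*: the embedded TP, whose subject is the pilots₃.
*the editors₁* c-commands the pronoun but from outside its binding domain, and is not c-commanded by it → coindexation permitted.
*the negotiators₂* c-commands the pronoun but from outside its binding domain, and is not c-commanded by it → coindexation permitted.
*the pilots₃* c-commands the pronoun within its binding domain → coindexation would violate Principle B.
*the candidates₄*: the pronoun c-commands this R-expression → coindexation would violate Principle C on *the candidates₄*.
*the twins₅*: the pronoun c-commands this R-expression → coindexation would violate Principle C on *the twins₅*.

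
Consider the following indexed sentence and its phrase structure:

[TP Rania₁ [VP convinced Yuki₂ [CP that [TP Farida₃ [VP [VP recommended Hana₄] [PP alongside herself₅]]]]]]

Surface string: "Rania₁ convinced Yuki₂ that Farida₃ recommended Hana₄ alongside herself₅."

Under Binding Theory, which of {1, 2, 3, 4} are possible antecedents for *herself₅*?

*herself* is an anaphor, so Principle A applies: it must be bound in its binding domain.
Binding domain of *herself₅*: the embedded TP, whose subject is Farida₃.
*Rania₁* c-commands the anaphor but is outside its binding domain → cannot satisfy Principle A.
*Yuki₂* c-commands the anaphor but is outside its binding domain → cannot satisfy Principle A.
*Farida₃* c-commands the anaphor within its binding domain → licit binder.
*Hana₄* does not c-command the anaphor → cannot bind it.

{3}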